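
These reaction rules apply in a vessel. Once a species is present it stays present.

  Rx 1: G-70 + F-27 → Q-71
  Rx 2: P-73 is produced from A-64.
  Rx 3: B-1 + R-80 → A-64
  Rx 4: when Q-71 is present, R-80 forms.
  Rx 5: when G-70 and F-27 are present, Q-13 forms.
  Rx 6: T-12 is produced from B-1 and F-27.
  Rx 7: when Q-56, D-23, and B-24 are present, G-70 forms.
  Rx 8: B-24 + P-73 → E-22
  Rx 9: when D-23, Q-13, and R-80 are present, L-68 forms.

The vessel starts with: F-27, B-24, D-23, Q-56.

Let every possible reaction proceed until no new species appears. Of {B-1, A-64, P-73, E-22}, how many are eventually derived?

No rule produces B-1, and it is not given.
A-64 would need B-1 and R-80 (Rx 3), but B-1 never forms.
P-73 would need A-64 (Rx 2), but A-64 never forms.
E-22 would need B-24 and P-73 (Rx 8), but P-73 never forms.
None of the 4 are reached.

0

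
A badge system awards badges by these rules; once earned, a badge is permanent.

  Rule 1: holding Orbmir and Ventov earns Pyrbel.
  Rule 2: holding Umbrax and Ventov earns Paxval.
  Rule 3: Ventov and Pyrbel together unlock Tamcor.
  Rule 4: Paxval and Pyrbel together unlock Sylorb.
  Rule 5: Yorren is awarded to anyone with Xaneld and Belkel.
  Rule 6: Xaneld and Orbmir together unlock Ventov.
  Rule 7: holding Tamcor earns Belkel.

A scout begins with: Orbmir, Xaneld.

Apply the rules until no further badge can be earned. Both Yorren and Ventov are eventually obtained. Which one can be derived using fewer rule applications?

Ventov: With Xaneld and Orbmir, Ventov is earned (Rule 6). [1 rule application]
Yorren: With Xaneld and Orbmir, Ventov is earned (Rule 6). With Orbmir and Ventov, Pyrbel is earned (Rule 1). With Ventov and Pyrbel, Tamcor is earned (Rule 3). With Tamcor, Belkel is earned (Rule 7). With Xaneld and Belkel, Yorren is earned (Rule 5). [5 rule applications]
Ventov needs fewer.

Ventov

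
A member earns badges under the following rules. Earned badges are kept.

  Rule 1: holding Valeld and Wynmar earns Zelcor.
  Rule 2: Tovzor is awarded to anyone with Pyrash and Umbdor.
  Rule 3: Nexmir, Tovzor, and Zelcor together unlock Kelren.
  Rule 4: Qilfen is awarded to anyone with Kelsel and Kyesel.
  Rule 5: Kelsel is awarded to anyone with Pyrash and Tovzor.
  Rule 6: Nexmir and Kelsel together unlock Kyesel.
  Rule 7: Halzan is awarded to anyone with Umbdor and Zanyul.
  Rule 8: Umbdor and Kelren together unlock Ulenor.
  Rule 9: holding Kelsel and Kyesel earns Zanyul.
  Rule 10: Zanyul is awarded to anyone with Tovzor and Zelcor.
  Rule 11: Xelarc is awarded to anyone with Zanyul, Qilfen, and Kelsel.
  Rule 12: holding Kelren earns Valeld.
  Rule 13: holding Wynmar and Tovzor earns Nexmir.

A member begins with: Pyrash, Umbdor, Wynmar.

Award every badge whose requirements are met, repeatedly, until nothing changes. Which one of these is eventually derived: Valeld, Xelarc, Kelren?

Xelarc

With Pyrash and Umbdor, Tovzor is earned (Rule 2).
With Wynmar and Tovzor, Nexmir is earned (Rule 13).
With Pyrash and Tovzor, Kelsel is earned (Rule 5).
With Nexmir and Kelsel, Kyesel is earned (Rule 6).
With Kelsel and Kyesel, Zanyul is earned (Rule 9).
With Kelsel and Kyesel, Qilfen is earned (Rule 4).
With Zanyul, Qilfen, and Kelsel, Xelarc is earned (Rule 11).
Kelren would need Nexmir, Tovzor, and Zelcor (Rule 3), but Zelcor is never earned. Valeld would need Kelren (Rule 12), but Kelren is never earned.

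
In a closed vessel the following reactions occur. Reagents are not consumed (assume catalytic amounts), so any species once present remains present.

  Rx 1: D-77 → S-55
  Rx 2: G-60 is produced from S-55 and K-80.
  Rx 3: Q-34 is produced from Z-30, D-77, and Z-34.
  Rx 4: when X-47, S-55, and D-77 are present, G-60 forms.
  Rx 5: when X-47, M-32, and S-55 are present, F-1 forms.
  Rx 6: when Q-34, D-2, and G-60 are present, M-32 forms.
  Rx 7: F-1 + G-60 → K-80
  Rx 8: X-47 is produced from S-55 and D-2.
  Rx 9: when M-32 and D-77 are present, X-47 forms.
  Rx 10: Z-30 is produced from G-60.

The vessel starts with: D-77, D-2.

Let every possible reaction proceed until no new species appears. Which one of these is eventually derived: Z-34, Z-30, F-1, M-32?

D-77 present → S-55 forms (Rx 1).
S-55 and D-2 present → X-47 forms (Rx 8).
X-47, S-55, and D-77 present → G-60 forms (Rx 4).
G-60 present → Z-30 forms (Rx 10).
F-1 would need X-47, M-32, and S-55 (Rx 5), but M-32 never forms. M-32 would need Q-34, D-2, and G-60 (Rx 6), but Q-34 never forms. No rule produces Z-34, and it is not given.

Z-30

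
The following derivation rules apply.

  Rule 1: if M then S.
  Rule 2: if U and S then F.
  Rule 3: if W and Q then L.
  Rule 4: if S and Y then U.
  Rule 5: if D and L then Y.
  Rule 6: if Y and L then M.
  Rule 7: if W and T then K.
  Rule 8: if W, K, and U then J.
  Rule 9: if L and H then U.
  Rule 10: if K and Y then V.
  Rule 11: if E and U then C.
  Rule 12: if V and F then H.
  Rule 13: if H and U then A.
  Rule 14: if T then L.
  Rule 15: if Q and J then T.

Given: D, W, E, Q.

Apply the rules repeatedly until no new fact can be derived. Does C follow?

W and Q hold, so L follows (Rule 3).
From D and L, Rule 5 gives Y.
From Y and L, Rule 6 gives M.
M holds, so S follows (Rule 1).
From S and Y, Rule 4 gives U.
E and U hold, so C follows (Rule 11).

Yes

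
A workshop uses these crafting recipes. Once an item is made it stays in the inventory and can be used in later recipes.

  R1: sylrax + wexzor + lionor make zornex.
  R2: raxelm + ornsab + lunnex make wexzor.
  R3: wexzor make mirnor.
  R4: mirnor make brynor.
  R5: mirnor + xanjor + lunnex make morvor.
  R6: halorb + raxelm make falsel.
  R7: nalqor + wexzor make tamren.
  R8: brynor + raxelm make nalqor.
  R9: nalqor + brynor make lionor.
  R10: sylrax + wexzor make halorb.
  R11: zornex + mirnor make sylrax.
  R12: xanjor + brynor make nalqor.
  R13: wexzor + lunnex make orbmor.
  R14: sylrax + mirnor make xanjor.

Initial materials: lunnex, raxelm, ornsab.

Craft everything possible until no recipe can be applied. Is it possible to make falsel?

No

falsel would need halorb and raxelm (R6), but halorb is never obtained.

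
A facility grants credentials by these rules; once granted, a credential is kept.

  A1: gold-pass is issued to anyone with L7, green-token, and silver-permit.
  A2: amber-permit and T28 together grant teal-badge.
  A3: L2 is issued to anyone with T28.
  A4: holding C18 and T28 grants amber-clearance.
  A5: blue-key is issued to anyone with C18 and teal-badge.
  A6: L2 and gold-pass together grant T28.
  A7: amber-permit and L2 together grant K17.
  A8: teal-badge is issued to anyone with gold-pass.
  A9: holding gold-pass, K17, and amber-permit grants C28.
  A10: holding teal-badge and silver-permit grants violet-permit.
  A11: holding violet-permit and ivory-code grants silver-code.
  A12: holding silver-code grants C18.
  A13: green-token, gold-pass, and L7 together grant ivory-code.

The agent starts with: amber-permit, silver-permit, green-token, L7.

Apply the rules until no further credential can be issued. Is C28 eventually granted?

No

C28 would need gold-pass, K17, and amber-permit (A9), but K17 is never granted.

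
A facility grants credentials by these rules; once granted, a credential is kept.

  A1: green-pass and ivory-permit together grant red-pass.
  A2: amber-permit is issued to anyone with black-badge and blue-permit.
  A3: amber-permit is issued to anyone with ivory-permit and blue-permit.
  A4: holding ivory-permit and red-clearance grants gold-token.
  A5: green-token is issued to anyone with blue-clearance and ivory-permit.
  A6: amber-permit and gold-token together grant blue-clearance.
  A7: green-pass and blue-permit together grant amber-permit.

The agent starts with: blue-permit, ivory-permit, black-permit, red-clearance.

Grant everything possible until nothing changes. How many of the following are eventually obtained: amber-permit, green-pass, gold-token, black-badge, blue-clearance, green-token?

Holding ivory-permit and blue-permit grants amber-permit (A3).
Holding ivory-permit and red-clearance grants gold-token (A4).
Holding amber-permit and gold-token grants blue-clearance (A6).
Holding blue-clearance and ivory-permit grants green-token (A5).
amber-permit: reached.
No rule produces green-pass, and it is not given.
gold-token: reached.
No rule produces black-badge, and it is not given.
blue-clearance: reached.
green-token: reached.
Reached: amber-permit, gold-token, blue-clearance, and green-token — 4 of the 6.

4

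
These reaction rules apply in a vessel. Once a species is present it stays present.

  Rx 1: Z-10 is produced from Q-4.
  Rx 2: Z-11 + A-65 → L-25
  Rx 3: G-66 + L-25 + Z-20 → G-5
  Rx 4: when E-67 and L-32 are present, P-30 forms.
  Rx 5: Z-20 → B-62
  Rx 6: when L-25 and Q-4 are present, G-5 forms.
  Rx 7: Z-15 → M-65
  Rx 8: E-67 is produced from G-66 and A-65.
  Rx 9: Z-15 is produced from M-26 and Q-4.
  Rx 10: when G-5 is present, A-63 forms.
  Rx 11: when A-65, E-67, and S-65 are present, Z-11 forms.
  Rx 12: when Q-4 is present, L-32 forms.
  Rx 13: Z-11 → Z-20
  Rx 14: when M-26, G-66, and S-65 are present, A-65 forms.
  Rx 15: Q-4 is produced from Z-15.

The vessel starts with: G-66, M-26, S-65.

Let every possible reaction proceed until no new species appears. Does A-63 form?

Yes

M-26, G-66, and S-65 present → A-65 forms (Rx 14).
G-66 and A-65 present → E-67 forms (Rx 8).
A-65, E-67, and S-65 present → Z-11 forms (Rx 11).
Z-11 and A-65 present → L-25 forms (Rx 2).
Z-11 present → Z-20 forms (Rx 13).
G-66, L-25, and Z-20 present → G-5 forms (Rx 3).
G-5 present → A-63 forms (Rx 10).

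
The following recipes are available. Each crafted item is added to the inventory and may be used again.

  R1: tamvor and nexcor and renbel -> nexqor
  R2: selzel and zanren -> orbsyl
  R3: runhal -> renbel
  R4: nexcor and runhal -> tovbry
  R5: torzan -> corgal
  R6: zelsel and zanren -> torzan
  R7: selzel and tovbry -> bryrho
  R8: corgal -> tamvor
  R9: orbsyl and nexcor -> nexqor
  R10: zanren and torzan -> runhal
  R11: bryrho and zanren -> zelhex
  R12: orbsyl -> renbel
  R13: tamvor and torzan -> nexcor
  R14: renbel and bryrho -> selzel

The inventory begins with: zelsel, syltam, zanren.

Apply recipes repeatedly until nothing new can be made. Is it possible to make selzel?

No

selzel would need renbel and bryrho (R14), but bryrho is never obtained.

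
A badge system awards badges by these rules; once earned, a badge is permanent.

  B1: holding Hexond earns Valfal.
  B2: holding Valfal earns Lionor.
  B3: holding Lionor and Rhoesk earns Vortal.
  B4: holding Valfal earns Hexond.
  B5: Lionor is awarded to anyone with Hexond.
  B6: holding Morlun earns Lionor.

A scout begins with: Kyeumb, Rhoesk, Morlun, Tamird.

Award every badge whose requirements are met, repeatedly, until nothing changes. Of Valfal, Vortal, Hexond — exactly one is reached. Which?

Vortal

With Morlun, Lionor is earned (B6).
With Lionor and Rhoesk, Vortal is earned (B3).
Valfal would need Hexond (B1), but Hexond is never earned. Hexond would need Valfal (B4), but Valfal is never earned.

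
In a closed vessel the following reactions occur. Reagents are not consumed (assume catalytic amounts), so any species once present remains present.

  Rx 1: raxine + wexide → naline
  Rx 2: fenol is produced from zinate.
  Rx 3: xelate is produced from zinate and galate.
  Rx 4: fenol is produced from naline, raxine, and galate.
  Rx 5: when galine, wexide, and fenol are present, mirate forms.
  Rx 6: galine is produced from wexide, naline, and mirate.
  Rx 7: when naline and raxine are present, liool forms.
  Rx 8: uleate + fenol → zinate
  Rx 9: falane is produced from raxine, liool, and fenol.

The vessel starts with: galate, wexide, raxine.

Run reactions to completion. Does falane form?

raxine and wexide present → naline forms (Rx 1).
naline and raxine present → liool forms (Rx 7).
naline, raxine, and galate present → fenol forms (Rx 4).
raxine, liool, and fenol present → falane forms (Rx 9).

Yes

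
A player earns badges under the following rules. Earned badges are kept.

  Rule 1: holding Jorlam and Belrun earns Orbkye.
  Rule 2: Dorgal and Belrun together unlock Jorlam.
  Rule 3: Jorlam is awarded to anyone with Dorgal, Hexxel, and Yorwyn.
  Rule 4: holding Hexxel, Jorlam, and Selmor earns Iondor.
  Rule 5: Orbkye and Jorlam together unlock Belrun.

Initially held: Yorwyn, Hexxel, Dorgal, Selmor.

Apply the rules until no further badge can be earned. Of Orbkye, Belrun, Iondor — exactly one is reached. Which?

Iondor

With Dorgal, Hexxel, and Yorwyn, Jorlam is earned (Rule 3).
With Hexxel, Jorlam, and Selmor, Iondor is earned (Rule 4).
Belrun would need Orbkye and Jorlam (Rule 5), but Orbkye is never earned. Orbkye would need Jorlam and Belrun (Rule 1), but Belrun is never earned.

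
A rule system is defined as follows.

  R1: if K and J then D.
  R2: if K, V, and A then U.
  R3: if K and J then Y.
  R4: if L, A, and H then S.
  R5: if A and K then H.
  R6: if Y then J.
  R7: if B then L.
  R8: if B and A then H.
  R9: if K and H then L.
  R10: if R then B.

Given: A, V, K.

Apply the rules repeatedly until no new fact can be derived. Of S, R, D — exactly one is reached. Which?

S

A and K hold, so H follows (R5).
K and H hold, so L follows (R9).
From L, A, and H, R4 gives S.
D would need K and J (R1), but J is never established. No rule produces R, and it is not given.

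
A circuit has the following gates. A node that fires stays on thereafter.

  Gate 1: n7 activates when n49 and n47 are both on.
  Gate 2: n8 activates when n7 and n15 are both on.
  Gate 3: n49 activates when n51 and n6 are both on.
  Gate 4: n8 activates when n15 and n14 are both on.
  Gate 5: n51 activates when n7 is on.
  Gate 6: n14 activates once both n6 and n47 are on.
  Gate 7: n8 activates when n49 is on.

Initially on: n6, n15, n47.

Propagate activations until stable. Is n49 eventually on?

No

n49 would need n51 and n6 (Gate 3), but n51 never turns on.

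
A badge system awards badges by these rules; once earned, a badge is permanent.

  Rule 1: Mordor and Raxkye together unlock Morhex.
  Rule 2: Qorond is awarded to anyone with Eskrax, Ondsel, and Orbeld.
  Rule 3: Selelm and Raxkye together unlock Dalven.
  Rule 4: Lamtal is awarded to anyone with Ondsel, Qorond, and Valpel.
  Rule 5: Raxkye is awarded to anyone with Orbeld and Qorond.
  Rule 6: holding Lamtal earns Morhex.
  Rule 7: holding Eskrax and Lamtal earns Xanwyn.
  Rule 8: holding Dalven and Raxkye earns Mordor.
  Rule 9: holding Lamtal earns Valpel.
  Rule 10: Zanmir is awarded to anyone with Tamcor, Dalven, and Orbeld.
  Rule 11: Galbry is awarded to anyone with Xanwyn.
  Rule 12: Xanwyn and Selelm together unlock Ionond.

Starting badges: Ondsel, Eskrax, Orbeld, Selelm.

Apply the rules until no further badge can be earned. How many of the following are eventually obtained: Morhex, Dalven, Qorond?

With Eskrax, Ondsel, and Orbeld, Qorond is earned (Rule 2).
With Orbeld and Qorond, Raxkye is earned (Rule 5).
With Selelm and Raxkye, Dalven is earned (Rule 3).
With Dalven and Raxkye, Mordor is earned (Rule 8).
With Mordor and Raxkye, Morhex is earned (Rule 1).
Morhex: reached.
Dalven: reached.
Qorond: reached.
All 3 are reached.

3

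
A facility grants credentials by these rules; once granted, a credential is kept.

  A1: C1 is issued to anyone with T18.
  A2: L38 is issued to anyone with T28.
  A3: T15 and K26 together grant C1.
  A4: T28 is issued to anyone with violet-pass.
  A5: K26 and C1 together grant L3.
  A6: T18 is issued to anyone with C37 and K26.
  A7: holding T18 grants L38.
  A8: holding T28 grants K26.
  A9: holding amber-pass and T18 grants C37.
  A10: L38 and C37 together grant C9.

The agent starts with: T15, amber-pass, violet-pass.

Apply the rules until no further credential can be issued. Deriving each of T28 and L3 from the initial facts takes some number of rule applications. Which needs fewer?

T28: Holding violet-pass grants T28 (A4). [1 rule application]
L3: Holding violet-pass grants T28 (A4). Holding T28 grants K26 (A8). Holding T15 and K26 grants C1 (A3). Holding K26 and C1 grants L3 (A5). [4 rule applications]
T28 needs fewer.

T28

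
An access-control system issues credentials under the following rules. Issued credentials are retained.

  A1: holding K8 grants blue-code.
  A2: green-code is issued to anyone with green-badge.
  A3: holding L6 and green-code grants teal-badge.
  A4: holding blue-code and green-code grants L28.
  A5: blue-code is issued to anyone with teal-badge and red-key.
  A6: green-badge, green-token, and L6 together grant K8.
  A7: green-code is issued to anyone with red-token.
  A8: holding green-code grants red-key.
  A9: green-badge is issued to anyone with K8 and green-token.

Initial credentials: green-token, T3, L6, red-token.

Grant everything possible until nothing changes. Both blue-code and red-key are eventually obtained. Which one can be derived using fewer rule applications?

red-key

red-key: Holding red-token grants green-code (A7). Holding green-code grants red-key (A8). [2 rule applications]
blue-code: Holding red-token grants green-code (A7). Holding green-code grants red-key (A8). Holding L6 and green-code grants teal-badge (A3). Holding teal-badge and red-key grants blue-code (A5). [4 rule applications]
red-key needs fewer.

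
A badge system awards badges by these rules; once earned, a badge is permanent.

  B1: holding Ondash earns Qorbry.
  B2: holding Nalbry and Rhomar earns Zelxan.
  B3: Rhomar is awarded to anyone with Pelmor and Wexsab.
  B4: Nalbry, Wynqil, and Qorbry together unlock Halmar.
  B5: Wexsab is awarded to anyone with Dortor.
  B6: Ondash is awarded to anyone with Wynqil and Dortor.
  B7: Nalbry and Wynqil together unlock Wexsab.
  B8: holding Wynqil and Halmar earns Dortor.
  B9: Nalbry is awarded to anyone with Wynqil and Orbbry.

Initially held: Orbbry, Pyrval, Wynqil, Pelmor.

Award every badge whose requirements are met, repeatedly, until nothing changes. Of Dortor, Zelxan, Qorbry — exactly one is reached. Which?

With Wynqil and Orbbry, Nalbry is earned (B9).
With Nalbry and Wynqil, Wexsab is earned (B7).
With Pelmor and Wexsab, Rhomar is earned (B3).
With Nalbry and Rhomar, Zelxan is earned (B2).
Qorbry would need Ondash (B1), but Ondash is never earned. Dortor would need Wynqil and Halmar (B8), but Halmar is never earned.

Zelxan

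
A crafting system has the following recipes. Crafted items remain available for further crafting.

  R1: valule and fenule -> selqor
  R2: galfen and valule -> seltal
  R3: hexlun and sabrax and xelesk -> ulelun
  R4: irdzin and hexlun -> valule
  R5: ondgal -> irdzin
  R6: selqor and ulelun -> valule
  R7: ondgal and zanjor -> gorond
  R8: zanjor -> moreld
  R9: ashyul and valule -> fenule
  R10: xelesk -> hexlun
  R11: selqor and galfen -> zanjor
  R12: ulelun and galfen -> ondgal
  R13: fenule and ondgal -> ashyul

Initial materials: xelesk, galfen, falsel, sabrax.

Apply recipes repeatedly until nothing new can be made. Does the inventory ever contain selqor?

No

selqor would need valule and fenule (R1), but fenule is never obtained.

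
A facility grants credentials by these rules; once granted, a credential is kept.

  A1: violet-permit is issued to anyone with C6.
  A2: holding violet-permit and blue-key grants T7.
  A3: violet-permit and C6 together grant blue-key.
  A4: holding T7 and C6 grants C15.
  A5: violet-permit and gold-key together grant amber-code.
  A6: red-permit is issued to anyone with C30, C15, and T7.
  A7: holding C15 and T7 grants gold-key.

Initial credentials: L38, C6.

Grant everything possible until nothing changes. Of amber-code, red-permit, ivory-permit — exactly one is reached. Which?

Holding C6 grants violet-permit (A1).
Holding violet-permit and C6 grants blue-key (A3).
Holding violet-permit and blue-key grants T7 (A2).
Holding T7 and C6 grants C15 (A4).
Holding C15 and T7 grants gold-key (A7).
Holding violet-permit and gold-key grants amber-code (A5).
No rule produces ivory-permit, and it is not given. red-permit would need C30, C15, and T7 (A6), but C30 is never granted.

amber-code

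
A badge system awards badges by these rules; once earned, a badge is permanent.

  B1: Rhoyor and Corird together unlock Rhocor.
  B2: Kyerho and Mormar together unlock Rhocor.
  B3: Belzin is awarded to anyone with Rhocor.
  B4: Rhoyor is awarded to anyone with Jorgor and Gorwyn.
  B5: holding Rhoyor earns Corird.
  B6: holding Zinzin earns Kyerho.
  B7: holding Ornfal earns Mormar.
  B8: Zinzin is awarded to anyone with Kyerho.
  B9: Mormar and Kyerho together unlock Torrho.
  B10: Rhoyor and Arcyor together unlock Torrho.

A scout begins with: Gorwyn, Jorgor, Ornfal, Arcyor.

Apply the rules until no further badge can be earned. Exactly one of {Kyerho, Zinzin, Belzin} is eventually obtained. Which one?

Belzin

With Jorgor and Gorwyn, Rhoyor is earned (B4).
With Rhoyor, Corird is earned (B5).
With Rhoyor and Corird, Rhocor is earned (B1).
With Rhocor, Belzin is earned (B3).
Zinzin would need Kyerho (B8), but Kyerho is never earned. Kyerho would need Zinzin (B6), but Zinzin is never earned.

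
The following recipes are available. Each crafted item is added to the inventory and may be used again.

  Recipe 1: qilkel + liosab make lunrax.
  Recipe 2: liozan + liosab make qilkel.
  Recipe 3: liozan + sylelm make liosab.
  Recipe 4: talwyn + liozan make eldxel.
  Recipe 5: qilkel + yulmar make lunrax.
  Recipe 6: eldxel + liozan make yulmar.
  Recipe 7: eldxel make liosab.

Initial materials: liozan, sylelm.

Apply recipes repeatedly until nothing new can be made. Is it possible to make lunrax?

Yes

Using Recipe 3, liozan and sylelm make liosab.
liozan + liosab → qilkel (Recipe 2).
Using Recipe 1, qilkel and liosab make lunrax.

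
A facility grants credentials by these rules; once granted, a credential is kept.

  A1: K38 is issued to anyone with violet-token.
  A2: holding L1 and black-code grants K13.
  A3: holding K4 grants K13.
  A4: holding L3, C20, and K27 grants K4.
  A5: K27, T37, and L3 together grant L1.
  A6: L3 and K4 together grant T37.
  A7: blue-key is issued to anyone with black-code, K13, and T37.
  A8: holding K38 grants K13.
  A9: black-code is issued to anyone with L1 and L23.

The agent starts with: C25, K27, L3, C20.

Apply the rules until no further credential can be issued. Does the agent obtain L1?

Yes

Holding L3, C20, and K27 grants K4 (A4).
Holding L3 and K4 grants T37 (A6).
Holding K27, T37, and L3 grants L1 (A5).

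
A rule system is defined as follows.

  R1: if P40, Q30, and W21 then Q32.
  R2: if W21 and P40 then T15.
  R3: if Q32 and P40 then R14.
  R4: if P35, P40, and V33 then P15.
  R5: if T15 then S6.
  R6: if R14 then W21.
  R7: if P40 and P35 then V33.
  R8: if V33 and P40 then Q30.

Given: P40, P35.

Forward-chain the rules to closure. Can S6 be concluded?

S6 would need T15 (R5), but T15 is never established.

No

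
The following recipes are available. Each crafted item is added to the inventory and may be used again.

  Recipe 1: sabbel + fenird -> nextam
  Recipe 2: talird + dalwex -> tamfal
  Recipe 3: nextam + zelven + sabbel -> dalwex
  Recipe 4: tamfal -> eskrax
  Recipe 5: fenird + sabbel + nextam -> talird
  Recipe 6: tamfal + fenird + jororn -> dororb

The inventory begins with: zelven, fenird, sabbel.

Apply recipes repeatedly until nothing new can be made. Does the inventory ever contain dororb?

No

dororb would need tamfal, fenird, and jororn (Recipe 6), but jororn is never obtained.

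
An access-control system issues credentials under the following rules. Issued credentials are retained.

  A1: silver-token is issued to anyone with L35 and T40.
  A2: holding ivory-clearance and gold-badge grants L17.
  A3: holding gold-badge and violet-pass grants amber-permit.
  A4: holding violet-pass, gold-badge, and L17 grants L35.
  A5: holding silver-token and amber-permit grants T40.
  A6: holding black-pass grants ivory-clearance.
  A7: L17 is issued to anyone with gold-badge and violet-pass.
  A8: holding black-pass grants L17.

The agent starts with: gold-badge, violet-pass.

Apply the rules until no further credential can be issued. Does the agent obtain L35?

Yes

Holding gold-badge and violet-pass grants L17 (A7).
Holding violet-pass, gold-badge, and L17 grants L35 (A4).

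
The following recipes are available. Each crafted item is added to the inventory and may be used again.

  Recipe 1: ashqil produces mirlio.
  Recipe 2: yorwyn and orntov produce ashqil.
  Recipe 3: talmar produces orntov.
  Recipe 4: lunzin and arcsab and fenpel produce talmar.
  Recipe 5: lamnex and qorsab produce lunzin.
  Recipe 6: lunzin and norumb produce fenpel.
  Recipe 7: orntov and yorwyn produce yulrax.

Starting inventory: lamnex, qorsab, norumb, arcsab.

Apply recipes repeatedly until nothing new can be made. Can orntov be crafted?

lamnex and qorsab → lunzin (Recipe 5).
Using Recipe 6, lunzin and norumb make fenpel.
Using Recipe 4, lunzin, arcsab, and fenpel make talmar.
talmar → orntov (Recipe 3).

Yes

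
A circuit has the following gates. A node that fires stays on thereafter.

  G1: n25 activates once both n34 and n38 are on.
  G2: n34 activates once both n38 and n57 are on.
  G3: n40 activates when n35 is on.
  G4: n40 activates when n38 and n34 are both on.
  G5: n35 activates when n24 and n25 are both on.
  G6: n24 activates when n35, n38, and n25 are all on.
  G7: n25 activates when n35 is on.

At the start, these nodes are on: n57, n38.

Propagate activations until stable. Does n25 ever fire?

n38 and n57 are on, so n34 activates (G2).
G1: n34 and n38 on → n25 on.

Yes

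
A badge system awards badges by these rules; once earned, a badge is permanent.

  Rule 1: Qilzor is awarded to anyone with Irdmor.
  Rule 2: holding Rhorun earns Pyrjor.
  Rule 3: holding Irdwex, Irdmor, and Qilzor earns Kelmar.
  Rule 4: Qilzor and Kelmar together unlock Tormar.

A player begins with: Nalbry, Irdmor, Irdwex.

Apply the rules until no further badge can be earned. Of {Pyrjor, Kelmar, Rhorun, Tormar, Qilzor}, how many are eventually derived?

With Irdmor, Qilzor is earned (Rule 1).
With Irdwex, Irdmor, and Qilzor, Kelmar is earned (Rule 3).
With Qilzor and Kelmar, Tormar is earned (Rule 4).
Pyrjor would need Rhorun (Rule 2), but Rhorun is never earned.
Kelmar: reached.
No rule produces Rhorun, and it is not given.
Tormar: reached.
Qilzor: reached.
Reached: Kelmar, Tormar, and Qilzor — 3 of the 5.

3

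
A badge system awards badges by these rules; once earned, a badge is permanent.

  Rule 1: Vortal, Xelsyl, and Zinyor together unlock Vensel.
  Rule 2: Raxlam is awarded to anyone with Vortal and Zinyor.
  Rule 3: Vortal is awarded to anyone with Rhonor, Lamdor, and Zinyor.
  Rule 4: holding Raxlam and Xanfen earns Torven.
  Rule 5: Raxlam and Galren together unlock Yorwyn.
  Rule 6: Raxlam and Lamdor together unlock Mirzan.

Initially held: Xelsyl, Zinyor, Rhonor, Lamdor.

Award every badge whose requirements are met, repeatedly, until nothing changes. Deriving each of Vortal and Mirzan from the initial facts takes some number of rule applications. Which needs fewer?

Vortal: With Rhonor, Lamdor, and Zinyor, Vortal is earned (Rule 3). [1 rule application]
Mirzan: With Rhonor, Lamdor, and Zinyor, Vortal is earned (Rule 3). With Vortal and Zinyor, Raxlam is earned (Rule 2). With Raxlam and Lamdor, Mirzan is earned (Rule 6). [3 rule applications]
Vortal needs fewer.

Vortal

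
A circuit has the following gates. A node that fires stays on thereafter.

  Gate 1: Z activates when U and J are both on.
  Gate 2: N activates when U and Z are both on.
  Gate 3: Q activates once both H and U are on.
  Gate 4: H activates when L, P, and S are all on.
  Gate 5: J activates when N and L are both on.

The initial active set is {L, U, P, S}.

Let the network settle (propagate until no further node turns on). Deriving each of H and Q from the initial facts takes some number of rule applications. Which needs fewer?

H

H: Gate 4: L, P, and S on → H on. [1 rule application]
Q: L, P, and S are on, so H activates (Gate 4). H and U are on, so Q activates (Gate 3). [2 rule applications]
H needs fewer.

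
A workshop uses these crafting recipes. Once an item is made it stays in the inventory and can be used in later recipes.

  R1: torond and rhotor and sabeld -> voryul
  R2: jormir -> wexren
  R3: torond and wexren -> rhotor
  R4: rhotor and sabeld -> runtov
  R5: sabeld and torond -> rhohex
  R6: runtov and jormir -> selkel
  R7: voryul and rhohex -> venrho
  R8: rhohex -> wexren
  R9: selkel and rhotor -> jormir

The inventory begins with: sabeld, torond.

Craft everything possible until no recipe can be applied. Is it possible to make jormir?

jormir would need selkel and rhotor (R9), but selkel is never obtained.

No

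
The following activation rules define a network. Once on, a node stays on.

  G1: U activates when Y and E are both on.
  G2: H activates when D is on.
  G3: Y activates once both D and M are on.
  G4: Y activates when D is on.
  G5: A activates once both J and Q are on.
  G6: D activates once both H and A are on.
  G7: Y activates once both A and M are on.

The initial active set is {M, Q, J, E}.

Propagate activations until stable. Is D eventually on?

D would need H and A (G6), but H never turns on.

No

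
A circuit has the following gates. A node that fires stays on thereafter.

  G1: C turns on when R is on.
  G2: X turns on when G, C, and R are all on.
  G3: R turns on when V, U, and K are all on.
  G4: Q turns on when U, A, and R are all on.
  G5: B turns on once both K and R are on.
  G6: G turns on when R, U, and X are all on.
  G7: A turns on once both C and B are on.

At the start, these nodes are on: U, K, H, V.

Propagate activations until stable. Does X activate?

No

X would need G, C, and R (G2), but G never turns on.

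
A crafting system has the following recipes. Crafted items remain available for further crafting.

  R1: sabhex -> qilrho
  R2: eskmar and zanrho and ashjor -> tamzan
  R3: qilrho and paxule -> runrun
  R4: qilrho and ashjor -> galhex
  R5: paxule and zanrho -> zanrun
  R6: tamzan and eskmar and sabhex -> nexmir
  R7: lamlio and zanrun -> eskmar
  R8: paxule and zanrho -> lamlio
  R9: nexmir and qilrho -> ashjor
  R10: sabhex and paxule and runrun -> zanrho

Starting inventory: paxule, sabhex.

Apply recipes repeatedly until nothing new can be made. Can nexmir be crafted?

nexmir would need tamzan, eskmar, and sabhex (R6), but tamzan is never obtained.

No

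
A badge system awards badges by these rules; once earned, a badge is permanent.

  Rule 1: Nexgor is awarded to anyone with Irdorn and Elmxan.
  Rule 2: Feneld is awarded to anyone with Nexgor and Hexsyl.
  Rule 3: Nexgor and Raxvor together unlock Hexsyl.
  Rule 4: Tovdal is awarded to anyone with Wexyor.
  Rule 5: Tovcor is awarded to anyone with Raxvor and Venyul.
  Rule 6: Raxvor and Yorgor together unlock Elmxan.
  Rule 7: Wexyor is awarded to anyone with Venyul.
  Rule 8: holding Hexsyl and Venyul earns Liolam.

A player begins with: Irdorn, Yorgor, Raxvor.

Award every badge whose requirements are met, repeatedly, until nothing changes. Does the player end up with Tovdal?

No

Tovdal would need Wexyor (Rule 4), but Wexyor is never earned.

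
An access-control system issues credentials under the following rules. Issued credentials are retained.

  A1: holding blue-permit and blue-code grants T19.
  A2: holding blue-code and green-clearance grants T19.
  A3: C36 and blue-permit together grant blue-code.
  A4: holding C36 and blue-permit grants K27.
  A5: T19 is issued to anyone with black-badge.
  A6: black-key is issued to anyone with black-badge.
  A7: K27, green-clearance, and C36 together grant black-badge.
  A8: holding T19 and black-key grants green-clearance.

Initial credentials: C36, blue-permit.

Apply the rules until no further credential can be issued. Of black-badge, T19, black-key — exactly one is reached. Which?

T19

Holding C36 and blue-permit grants blue-code (A3).
Holding blue-permit and blue-code grants T19 (A1).
black-badge would need K27, green-clearance, and C36 (A7), but green-clearance is never granted. black-key would need black-badge (A6), but black-badge is never granted.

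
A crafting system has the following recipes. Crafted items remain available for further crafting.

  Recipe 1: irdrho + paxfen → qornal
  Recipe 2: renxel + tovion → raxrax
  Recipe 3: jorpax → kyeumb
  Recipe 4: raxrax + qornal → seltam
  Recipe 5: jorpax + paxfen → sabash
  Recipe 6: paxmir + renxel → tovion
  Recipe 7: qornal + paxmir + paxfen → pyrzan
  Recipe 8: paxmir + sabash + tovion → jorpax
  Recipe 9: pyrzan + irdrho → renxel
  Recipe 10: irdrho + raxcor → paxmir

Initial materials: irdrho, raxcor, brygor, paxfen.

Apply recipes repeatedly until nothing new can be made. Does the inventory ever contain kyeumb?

kyeumb would need jorpax (Recipe 3), but jorpax is never obtained.

No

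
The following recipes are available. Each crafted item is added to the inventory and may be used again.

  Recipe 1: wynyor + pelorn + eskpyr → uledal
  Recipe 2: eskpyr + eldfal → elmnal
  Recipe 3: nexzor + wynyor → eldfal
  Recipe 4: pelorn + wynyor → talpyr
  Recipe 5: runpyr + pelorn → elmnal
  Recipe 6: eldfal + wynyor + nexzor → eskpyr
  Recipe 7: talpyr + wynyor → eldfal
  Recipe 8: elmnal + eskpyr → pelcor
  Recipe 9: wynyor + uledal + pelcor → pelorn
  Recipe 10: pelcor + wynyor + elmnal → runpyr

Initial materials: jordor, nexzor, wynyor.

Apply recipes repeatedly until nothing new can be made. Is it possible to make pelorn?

No

pelorn would need wynyor, uledal, and pelcor (Recipe 9), but uledal is never obtained.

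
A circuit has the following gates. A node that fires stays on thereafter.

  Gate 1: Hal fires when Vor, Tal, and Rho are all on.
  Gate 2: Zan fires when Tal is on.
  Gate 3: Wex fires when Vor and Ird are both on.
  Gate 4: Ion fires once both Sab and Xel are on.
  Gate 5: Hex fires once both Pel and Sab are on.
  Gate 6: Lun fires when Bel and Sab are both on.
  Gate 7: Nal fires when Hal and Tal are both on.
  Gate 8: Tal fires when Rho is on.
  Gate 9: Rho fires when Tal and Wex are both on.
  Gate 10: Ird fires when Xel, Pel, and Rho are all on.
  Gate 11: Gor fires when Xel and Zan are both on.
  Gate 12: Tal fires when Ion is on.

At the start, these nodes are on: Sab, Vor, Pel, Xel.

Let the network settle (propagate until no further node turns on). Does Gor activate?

Sab and Xel are on, so Ion fires (Gate 4).
Ion is on, so Tal fires (Gate 12).
Tal is on, so Zan fires (Gate 2).
Xel and Zan are on, so Gor fires (Gate 11).

Yes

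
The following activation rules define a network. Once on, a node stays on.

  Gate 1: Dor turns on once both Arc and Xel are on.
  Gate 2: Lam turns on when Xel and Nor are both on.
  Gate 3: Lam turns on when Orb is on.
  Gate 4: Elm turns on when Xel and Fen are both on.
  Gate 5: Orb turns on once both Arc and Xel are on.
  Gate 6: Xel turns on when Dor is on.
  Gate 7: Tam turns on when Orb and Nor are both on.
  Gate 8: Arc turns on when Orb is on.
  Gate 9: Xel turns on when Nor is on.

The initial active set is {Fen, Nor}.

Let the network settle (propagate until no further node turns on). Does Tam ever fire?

No

Tam would need Orb and Nor (Gate 7), but Orb never turns on.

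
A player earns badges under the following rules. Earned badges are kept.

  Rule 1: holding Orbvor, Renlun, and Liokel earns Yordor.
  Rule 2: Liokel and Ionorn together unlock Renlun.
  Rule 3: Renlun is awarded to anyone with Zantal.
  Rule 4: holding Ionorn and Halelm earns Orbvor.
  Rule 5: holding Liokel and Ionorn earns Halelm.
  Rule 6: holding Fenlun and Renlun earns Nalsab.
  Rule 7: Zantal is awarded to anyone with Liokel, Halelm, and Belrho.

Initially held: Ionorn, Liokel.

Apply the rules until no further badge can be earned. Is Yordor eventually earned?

Yes

With Liokel and Ionorn, Halelm is earned (Rule 5).
With Liokel and Ionorn, Renlun is earned (Rule 2).
With Ionorn and Halelm, Orbvor is earned (Rule 4).
With Orbvor, Renlun, and Liokel, Yordor is earned (Rule 1).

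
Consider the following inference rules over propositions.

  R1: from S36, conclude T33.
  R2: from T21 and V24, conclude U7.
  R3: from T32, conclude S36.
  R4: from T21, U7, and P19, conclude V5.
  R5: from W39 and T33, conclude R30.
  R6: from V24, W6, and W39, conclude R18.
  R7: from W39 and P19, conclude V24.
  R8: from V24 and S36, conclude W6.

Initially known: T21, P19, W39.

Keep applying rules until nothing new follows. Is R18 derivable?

R18 would need V24, W6, and W39 (R6), but W6 is never established.

No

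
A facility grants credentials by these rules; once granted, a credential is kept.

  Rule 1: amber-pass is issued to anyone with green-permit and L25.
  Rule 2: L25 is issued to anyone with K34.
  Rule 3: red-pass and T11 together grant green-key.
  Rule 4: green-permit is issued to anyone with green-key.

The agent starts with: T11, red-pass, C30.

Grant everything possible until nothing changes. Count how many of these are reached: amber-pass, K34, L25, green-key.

1

Holding red-pass and T11 grants green-key (Rule 3).
amber-pass would need green-permit and L25 (Rule 1), but L25 is never granted.
No rule produces K34, and it is not given.
L25 would need K34 (Rule 2), but K34 is never granted.
green-key: reached.
Reached: green-key — 1 of the 4.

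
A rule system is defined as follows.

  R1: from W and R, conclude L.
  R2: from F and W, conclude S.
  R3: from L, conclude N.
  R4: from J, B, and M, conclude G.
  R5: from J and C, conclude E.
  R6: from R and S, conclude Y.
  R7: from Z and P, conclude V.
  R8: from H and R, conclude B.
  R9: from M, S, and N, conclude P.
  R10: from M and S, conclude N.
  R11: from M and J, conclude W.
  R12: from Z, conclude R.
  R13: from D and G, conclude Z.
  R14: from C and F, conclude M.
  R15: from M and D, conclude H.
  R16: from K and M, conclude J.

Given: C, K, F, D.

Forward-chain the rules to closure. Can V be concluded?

V would need Z and P (R7), but Z is never established.

No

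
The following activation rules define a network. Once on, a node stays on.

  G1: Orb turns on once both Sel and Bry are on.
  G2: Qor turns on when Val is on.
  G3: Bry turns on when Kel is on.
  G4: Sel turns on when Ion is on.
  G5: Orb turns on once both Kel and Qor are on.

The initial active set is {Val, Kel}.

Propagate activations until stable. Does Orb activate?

G2: Val on → Qor on.
Kel and Qor are on, so Orb turns on (G5).

Yes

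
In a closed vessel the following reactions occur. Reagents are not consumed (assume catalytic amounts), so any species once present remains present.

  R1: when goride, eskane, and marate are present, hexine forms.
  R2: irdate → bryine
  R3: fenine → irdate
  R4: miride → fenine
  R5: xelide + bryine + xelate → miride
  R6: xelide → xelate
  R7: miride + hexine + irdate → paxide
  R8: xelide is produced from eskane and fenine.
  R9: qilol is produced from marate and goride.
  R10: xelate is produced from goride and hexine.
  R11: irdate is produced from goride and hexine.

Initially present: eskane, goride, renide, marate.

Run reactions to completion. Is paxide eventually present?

paxide would need miride, hexine, and irdate (R7), but miride never forms.

No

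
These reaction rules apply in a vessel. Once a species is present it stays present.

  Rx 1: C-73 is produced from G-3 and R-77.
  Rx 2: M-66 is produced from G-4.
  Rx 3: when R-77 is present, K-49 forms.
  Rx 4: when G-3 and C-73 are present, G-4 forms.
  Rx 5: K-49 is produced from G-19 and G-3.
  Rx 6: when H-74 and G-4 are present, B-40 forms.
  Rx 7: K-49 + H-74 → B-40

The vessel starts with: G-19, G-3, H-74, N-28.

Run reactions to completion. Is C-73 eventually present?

C-73 would need G-3 and R-77 (Rx 1), but R-77 never forms.

No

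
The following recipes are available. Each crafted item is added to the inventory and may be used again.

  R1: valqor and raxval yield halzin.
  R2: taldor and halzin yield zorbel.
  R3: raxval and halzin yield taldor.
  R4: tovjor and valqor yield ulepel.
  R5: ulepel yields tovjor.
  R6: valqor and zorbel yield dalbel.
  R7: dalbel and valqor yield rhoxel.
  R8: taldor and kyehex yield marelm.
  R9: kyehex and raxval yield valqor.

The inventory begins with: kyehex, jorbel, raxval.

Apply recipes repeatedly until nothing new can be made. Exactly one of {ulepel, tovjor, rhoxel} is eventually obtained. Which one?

Using R9, kyehex and raxval make valqor.
valqor and raxval → halzin (R1).
Using R3, raxval and halzin make taldor.
Using R2, taldor and halzin make zorbel.
Using R6, valqor and zorbel make dalbel.
Using R7, dalbel and valqor make rhoxel.
tovjor would need ulepel (R5), but ulepel is never obtained. ulepel would need tovjor and valqor (R4), but tovjor is never obtained.

rhoxel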